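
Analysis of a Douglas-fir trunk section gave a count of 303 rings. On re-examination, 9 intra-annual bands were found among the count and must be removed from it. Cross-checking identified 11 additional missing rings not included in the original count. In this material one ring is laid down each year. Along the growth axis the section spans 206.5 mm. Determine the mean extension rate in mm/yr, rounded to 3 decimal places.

Adjusted count: 303 − 9 + 11 = 305 rings.
Mean rate = 206.5 mm / 305 years ≈ 0.677 mm/yr.

0.677 mm/yr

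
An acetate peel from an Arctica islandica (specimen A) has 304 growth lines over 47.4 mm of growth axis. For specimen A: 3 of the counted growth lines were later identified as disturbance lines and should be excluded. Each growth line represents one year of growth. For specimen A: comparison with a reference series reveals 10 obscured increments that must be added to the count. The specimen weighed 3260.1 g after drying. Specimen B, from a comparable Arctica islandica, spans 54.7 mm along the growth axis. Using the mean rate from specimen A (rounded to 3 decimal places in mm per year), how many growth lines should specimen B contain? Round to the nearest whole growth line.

Specimen A: after corrections the count is 304 − 3 + 10 = 311 growth lines.
A: 47.4 mm over 311 years gives 47.4 / 311 ≈ 0.152 mm per year.
For B, 54.7 / 0.152 = 359.87 years ≈ 360 growth lines.

360 growth lines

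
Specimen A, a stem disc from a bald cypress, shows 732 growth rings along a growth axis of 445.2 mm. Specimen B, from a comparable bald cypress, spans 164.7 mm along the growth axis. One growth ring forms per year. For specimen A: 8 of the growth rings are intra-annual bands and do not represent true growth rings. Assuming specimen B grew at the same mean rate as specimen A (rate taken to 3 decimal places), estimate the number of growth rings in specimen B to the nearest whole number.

Specimen A: after corrections the count is 732 − 8 = 724 growth rings.
A: Extension rate ≈ 445.2 / 724 = 0.615 mm per year.
Specimen B: 164.7 mm / 0.615 mm per year = 267.80 years ≈ 268 growth rings.

268 growth rings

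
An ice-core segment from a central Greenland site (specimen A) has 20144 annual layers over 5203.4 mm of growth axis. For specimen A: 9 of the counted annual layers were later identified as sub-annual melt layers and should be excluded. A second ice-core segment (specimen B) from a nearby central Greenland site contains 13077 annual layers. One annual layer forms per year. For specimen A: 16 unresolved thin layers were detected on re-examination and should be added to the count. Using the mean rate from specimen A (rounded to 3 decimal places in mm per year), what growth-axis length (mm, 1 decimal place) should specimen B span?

Specimen A: after corrections the count is 20144 − 9 + 16 = 20151 annual layers.
A: 5203.4 mm over 20151 years gives 5203.4 / 20151 ≈ 0.258 mm/yr.
B's length ≈ 0.258 × 13077 = 3373.9 mm.

3373.9 mm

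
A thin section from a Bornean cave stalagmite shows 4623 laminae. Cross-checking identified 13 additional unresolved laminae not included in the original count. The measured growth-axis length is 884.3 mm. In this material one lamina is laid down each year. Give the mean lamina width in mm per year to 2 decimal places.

0.19 mm per year

Correcting the raw count gives 4623 + 13 = 4636 true laminae.
884.3 mm over 4636 years gives 884.3 / 4636 ≈ 0.19 mm per year.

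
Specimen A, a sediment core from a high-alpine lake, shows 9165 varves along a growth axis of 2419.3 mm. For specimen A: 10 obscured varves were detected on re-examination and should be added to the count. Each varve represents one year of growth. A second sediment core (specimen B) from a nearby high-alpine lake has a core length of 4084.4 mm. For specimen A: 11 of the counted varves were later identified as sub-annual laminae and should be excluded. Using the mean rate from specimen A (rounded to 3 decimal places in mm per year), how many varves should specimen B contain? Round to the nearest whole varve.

Specimen A: adjusted count: 9165 − 11 + 10 = 9164 varves.
A: 2419.3 mm over 9164 years gives 2419.3 / 9164 ≈ 0.264 mm per year.
B spans 4084.4 / 0.264 = 15471.21 years ≈ 15471 varves.

15471 varves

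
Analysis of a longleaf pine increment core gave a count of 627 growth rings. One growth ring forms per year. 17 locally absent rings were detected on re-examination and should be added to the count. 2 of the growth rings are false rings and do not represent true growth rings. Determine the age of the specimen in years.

642 yr

True growth ring count = 627 − 2 + 17 = 642.
With a one-to-one growth ring periodicity this is 642 years.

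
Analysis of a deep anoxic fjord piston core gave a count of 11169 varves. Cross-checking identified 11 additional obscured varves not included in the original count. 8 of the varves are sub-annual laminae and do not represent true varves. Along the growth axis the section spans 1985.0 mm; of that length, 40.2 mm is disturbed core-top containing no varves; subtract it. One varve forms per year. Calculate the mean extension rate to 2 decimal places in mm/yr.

After corrections the count is 11169 − 8 + 11 = 11172 varves.
The growth record spans 1985.0 − 40.2 = 1944.8 mm.
Mean rate = 1944.8 mm / 11172 years ≈ 0.17 mm/yr.

0.17 mm/yr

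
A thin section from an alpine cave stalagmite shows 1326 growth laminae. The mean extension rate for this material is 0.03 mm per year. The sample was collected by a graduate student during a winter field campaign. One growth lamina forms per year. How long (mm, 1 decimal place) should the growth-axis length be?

1326 years of growth are recorded.
Length ≈ 0.03 × 1326 = 39.8 mm.

39.8 mm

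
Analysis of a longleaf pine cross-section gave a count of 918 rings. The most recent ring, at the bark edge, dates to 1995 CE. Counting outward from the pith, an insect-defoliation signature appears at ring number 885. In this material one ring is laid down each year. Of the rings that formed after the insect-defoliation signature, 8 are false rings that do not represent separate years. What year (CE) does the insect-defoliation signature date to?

1970 CE

Between ring 885 and the bark edge there are 918 − 885 = 33 rings.
Removing the 8 false rings leaves 33 − 8 = 25 true rings beyond the insect-defoliation signature.
1995 − 25 = 1970 CE.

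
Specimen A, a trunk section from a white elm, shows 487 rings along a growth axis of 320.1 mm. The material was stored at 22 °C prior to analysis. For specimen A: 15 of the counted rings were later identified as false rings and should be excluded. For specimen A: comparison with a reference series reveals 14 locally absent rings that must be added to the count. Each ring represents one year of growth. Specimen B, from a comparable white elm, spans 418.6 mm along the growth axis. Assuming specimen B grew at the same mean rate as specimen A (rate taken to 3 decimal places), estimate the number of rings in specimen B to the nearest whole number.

635 rings

Specimen A: adjusted count: 487 − 15 + 14 = 486 rings.
A: 320.1 mm over 486 years gives 320.1 / 486 ≈ 0.659 mm/year.
For B, 418.6 / 0.659 = 635.20 years ≈ 635 rings.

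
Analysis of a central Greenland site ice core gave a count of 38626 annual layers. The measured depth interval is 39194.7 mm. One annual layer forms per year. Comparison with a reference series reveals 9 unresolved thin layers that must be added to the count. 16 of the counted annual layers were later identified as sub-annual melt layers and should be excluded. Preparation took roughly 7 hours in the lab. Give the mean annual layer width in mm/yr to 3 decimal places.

Correcting the raw count gives 38626 − 16 + 9 = 38619 true annual layers.
Mean rate = 39194.7 mm / 38619 years ≈ 1.015 mm/yr.

1.015 mm/yr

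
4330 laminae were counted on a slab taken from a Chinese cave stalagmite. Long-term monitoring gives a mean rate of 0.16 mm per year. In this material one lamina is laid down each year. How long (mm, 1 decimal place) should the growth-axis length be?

692.8 mm

The record spans 4330 years at 0.16 mm per year.
Length ≈ 0.16 × 4330 = 692.8 mm.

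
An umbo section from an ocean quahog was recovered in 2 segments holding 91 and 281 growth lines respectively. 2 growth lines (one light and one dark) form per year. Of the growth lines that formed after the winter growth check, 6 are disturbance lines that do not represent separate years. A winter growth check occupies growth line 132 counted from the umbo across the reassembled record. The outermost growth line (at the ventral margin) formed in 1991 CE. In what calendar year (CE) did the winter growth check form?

Total growth lines = 91 + 281 = 372.
The winter growth check sits at growth line 132 from the umbo, so 372 − 132 = 240 growth lines formed after it.
Excluding 6 false growth lines: 240 − 6 = 234.
With 2 growth lines per year, 234 / 2 = 117 years.
1991 − 117 = 1874 CE.

1874 CE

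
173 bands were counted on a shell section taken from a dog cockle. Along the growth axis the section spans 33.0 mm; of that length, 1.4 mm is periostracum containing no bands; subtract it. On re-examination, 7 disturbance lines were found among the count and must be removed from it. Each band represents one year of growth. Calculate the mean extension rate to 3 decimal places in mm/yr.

After corrections the count is 173 − 7 = 166 bands.
Removing the 1.4 mm offcut leaves 33.0 − 1.4 = 31.6 mm.
Mean rate = 31.6 mm / 166 years ≈ 0.190 mm/yr.

0.190 mm/yr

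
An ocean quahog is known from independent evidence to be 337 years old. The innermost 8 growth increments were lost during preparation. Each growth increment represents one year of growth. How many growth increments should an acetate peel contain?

Expected growth increments over 337 years: 337.
337 − 8 missed = 329 growth increments expected in the prepared section.

329 growth increments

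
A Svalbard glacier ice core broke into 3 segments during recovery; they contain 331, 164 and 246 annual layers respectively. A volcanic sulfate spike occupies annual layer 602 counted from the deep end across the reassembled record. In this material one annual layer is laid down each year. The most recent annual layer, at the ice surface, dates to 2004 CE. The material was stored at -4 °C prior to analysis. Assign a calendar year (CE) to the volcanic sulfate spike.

1865 CE

Total annual layers = 331 + 164 + 246 = 741.
The volcanic sulfate spike sits at annual layer 602 from the deep end, so 741 − 602 = 139 annual layers formed after it.
The annual layer at the ice surface is 2004 CE, so the volcanic sulfate spike dates to 2004 − 139 = 1865 CE.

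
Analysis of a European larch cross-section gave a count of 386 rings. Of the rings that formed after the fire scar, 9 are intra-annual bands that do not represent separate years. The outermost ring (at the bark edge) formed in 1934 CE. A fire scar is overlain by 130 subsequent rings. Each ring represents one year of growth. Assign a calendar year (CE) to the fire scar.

There are 130 rings younger than the fire scar.
130 − 9 false = 121 true rings after the fire scar.
The ring at the bark edge is 1934 CE, so the fire scar dates to 1934 − 121 = 1813 CE.

1813 CE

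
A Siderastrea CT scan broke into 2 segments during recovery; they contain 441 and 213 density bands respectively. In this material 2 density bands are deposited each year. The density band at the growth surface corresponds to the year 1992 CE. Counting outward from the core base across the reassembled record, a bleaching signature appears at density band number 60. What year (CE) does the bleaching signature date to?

1695 CE

Total density bands = 441 + 213 = 654.
The bleaching signature sits at density band 60 from the core base, so 654 − 60 = 594 density bands formed after it.
With 2 density bands per year, 594 / 2 = 297 years.
The density band at the growth surface is 1992 CE, so the bleaching signature dates to 1992 − 297 = 1695 CE.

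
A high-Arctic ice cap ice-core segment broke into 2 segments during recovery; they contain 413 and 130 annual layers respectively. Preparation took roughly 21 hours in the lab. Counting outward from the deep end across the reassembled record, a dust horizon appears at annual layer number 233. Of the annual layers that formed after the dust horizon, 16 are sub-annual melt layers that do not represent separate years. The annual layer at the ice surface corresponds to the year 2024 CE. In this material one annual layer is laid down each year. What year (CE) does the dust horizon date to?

Total annual layers = 413 + 130 = 543.
Between annual layer 233 and the ice surface there are 543 − 233 = 310 annual layers.
310 − 16 false = 294 true annual layers after the dust horizon.
Counting back 294 years from 2024 CE places the dust horizon in 2024 − 294 = 1730 CE.

1730 CE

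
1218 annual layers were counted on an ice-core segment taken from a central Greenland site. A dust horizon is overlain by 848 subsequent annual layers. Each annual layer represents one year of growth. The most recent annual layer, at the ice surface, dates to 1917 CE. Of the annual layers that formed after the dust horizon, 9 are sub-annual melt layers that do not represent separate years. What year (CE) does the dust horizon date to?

1078 CE

There are 848 annual layers younger than the dust horizon.
Removing the 9 false annual layers leaves 848 − 9 = 839 true annual layers beyond the dust horizon.
The annual layer at the ice surface is 1917 CE, so the dust horizon dates to 1917 − 839 = 1078 CE.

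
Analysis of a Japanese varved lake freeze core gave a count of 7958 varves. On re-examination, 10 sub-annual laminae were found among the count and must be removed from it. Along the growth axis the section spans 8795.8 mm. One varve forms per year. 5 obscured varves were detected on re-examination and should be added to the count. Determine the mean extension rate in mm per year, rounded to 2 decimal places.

1.11 mm per year

True varve count = 7958 − 10 + 5 = 7953.
Mean rate = 8795.8 mm / 7953 years ≈ 1.11 mm per year.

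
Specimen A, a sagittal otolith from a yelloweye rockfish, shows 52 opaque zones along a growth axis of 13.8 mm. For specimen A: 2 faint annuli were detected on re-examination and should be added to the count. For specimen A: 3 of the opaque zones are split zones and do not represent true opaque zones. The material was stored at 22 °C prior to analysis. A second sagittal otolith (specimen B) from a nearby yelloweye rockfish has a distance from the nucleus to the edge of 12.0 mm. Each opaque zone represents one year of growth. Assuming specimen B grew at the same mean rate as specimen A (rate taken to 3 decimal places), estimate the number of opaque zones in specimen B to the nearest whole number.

Specimen A: true opaque zone count = 52 − 3 + 2 = 51.
A: Mean rate = 13.8 mm / 51 years ≈ 0.271 mm per year.
For B, 12.0 / 0.271 = 44.28 years ≈ 44 opaque zones.

44 opaque zones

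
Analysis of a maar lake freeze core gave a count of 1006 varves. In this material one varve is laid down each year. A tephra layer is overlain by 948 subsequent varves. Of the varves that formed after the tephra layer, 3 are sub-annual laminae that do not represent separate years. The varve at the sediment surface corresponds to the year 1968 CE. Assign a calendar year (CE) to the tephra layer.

1023 CE

948 varves formed after the tephra layer.
948 − 3 false = 945 true varves after the tephra layer.
1968 − 945 = 1023 CE.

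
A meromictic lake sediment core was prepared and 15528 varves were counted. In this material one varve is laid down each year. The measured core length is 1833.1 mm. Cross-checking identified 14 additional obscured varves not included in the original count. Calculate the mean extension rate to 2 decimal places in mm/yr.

0.12 mm/yr

After corrections the count is 15528 + 14 = 15542 varves.
Mean rate = 1833.1 mm / 15542 years ≈ 0.12 mm/yr.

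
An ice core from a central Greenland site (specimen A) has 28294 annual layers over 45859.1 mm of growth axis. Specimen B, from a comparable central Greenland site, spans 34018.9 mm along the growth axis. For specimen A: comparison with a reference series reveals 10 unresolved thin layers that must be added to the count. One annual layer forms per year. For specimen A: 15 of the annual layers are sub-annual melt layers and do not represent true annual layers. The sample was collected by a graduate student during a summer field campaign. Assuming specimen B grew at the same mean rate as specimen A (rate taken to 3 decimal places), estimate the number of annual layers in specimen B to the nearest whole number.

20986 annual layers

Specimen A: true annual layer count = 28294 − 15 + 10 = 28289.
A: Mean rate = 45859.1 mm / 28289 years ≈ 1.621 mm/year.
For B, 34018.9 / 1.621 = 20986.37 years ≈ 20986 annual layers.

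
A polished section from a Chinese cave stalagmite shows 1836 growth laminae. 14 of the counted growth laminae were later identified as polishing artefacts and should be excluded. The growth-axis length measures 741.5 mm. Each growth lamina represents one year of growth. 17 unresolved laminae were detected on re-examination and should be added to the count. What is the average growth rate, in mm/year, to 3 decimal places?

True growth lamina count = 1836 − 14 + 17 = 1839.
741.5 mm over 1839 years gives 741.5 / 1839 ≈ 0.403 mm/year.

0.403 mm/year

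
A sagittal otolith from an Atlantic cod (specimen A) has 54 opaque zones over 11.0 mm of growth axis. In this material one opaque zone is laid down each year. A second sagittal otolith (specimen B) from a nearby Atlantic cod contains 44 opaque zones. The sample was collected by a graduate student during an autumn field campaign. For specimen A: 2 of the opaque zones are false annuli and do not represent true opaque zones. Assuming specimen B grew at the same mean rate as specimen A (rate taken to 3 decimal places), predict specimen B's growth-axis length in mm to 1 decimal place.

Specimen A: adjusted count: 54 − 2 = 52 opaque zones.
A: Mean rate = 11.0 mm / 52 years ≈ 0.212 mm/year.
Length of B = 0.212 × 44 = 9.3 mm.

9.3 mm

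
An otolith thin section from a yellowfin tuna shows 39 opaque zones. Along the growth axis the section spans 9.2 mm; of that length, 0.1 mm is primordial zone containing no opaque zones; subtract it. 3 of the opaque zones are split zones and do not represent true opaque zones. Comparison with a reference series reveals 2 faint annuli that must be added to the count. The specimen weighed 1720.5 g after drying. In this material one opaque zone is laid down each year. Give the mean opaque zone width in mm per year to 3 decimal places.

0.239 mm per year

True opaque zone count = 39 − 3 + 2 = 38.
The growth record spans 9.2 − 0.1 = 9.1 mm.
9.1 mm over 38 years gives 9.1 / 38 ≈ 0.239 mm per year.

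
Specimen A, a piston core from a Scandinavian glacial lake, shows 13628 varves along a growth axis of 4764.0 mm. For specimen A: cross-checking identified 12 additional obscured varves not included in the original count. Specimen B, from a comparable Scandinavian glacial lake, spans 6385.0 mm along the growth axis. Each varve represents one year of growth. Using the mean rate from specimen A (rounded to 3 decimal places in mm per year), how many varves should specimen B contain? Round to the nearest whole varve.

Specimen A: correcting the raw count gives 13628 + 12 = 13640 true varves.
A: 4764.0 mm over 13640 years gives 4764.0 / 13640 ≈ 0.349 mm/yr.
Specimen B: 6385.0 mm / 0.349 mm per year = 18295.13 years ≈ 18295 varves.

18295 varves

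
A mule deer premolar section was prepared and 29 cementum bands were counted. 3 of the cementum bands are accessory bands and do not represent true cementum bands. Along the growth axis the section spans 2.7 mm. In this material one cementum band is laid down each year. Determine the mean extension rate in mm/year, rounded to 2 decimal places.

0.10 mm/year

True cementum band count = 29 − 3 = 26.
2.7 mm over 26 years gives 2.7 / 26 ≈ 0.10 mm/year.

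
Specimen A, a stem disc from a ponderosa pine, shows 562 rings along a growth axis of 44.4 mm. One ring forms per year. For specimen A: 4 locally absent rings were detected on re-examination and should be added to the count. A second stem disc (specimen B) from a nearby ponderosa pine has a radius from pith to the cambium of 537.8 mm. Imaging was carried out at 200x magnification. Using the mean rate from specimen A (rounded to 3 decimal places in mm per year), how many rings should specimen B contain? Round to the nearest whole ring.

6895 rings

Specimen A: after corrections the count is 562 + 4 = 566 rings.
A: Extension rate ≈ 44.4 / 566 = 0.078 mm/yr.
B spans 537.8 / 0.078 = 6894.87 years ≈ 6895 rings.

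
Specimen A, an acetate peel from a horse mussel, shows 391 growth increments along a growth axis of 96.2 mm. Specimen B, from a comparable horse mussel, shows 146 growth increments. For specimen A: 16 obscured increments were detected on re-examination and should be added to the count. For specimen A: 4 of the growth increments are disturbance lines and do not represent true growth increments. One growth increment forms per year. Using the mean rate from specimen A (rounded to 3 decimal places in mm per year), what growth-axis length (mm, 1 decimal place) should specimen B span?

34.9 mm

Specimen A: adjusted count: 391 − 4 + 16 = 403 growth increments.
A: Mean rate = 96.2 mm / 403 years ≈ 0.239 mm/yr.
B's length ≈ 0.239 × 146 = 34.9 mm.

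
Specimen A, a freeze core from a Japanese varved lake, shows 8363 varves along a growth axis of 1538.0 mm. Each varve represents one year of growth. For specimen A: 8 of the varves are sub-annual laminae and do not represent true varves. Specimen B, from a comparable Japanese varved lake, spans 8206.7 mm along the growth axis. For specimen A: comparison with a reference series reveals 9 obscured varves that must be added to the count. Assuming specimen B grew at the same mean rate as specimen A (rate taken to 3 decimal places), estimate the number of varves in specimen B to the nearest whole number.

Specimen A: true varve count = 8363 − 8 + 9 = 8364.
A: Extension rate ≈ 1538.0 / 8364 = 0.184 mm/yr.
B spans 8206.7 / 0.184 = 44601.63 years ≈ 44602 varves.

44602 varves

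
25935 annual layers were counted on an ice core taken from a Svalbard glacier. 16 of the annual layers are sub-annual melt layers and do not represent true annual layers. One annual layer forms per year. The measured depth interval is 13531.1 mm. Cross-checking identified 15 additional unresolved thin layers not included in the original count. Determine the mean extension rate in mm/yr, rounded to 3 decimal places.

Adjusted count: 25935 − 16 + 15 = 25934 annual layers.
Mean rate = 13531.1 mm / 25934 years ≈ 0.522 mm/yr.

0.522 mm/yr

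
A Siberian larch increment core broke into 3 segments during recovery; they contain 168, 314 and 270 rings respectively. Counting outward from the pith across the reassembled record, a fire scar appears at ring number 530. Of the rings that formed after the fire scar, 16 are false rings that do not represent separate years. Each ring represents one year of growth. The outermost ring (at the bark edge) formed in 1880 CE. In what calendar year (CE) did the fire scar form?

Total rings = 168 + 314 + 270 = 752.
752 − 530 = 222 rings lie beyond the fire scar toward the bark edge.
222 − 16 false = 206 true rings after the fire scar.
Counting back 206 years from 1880 CE places the fire scar in 1880 − 206 = 1674 CE.

1674 CE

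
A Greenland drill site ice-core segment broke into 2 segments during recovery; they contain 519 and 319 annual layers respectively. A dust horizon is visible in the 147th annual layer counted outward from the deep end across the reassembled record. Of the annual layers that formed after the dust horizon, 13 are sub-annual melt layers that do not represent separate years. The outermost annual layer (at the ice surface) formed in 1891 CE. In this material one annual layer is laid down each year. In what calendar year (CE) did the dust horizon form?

1213 CE

Total annual layers = 519 + 319 = 838.
Between annual layer 147 and the ice surface there are 838 − 147 = 691 annual layers.
Removing the 13 false annual layers leaves 691 − 13 = 678 true annual layers beyond the dust horizon.
The annual layer at the ice surface is 1891 CE, so the dust horizon dates to 1891 − 678 = 1213 CE.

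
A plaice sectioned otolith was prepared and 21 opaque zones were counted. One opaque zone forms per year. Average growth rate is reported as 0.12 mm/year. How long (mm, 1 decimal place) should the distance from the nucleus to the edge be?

The record spans 21 years at 0.12 mm per year.
Length ≈ 0.12 × 21 = 2.5 mm.

2.5 mm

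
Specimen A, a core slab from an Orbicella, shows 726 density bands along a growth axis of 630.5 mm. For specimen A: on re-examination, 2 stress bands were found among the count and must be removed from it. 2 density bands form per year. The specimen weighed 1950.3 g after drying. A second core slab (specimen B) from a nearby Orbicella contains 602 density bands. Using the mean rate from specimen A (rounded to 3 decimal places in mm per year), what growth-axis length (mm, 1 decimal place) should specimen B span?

Specimen A: adjusted count: 726 − 2 = 724 density bands.
Specimen A: with 2 density bands per year, 724 / 2 = 362 years.
A: Mean rate = 630.5 mm / 362 years ≈ 1.742 mm/yr.
Specimen B: with 2 density bands per year, 602 / 2 = 301 years. Length of B = 1.742 × 301 = 524.3 mm.

524.3 mm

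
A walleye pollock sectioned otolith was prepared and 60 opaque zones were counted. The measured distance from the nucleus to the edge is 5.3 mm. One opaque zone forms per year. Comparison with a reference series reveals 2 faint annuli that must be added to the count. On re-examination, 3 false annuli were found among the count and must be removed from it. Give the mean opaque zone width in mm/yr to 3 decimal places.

After corrections the count is 60 − 3 + 2 = 59 opaque zones.
Extension rate ≈ 5.3 / 59 = 0.090 mm/yr.

0.090 mm/yr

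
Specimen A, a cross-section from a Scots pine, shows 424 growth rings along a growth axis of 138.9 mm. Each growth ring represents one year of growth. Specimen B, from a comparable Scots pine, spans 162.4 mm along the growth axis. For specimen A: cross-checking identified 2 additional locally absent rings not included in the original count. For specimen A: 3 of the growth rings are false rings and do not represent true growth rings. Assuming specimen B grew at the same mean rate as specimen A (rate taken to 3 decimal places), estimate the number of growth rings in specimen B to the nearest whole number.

495 growth rings

Specimen A: correcting the raw count gives 424 − 3 + 2 = 423 true growth rings.
A: Extension rate ≈ 138.9 / 423 = 0.328 mm/yr.
For B, 162.4 / 0.328 = 495.12 years ≈ 495 growth rings.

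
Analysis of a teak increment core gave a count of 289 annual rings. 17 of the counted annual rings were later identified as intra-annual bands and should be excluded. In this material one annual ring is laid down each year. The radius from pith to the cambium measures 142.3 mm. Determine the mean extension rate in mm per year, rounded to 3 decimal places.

0.523 mm per year

Adjusted count: 289 − 17 = 272 annual rings.
Mean rate = 142.3 mm / 272 years ≈ 0.523 mm per year.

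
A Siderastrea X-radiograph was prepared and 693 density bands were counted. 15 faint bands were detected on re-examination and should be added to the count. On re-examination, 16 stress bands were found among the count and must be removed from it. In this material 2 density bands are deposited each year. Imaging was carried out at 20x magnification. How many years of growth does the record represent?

346 yr

Correcting the raw count gives 693 − 16 + 15 = 692 true density bands.
With 2 density bands per year, 692 / 2 = 346 years.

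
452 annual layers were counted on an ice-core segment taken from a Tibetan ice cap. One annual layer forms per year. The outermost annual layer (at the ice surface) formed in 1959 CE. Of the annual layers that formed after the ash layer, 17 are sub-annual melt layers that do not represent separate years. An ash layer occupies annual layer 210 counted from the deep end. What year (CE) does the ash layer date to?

452 − 210 = 242 annual layers lie beyond the ash layer toward the ice surface.
Removing the 17 false annual layers leaves 242 − 17 = 225 true annual layers beyond the ash layer.
Counting back 225 years from 1959 CE places the ash layer in 1959 − 225 = 1734 CE.

1734 CE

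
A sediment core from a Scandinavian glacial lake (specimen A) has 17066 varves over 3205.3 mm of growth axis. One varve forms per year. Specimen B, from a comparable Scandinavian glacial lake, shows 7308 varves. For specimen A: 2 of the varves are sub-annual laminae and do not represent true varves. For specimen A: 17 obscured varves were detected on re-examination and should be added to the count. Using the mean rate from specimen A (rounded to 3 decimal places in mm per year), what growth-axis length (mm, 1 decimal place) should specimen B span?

Specimen A: true varve count = 17066 − 2 + 17 = 17081.
A: Mean rate = 3205.3 mm / 17081 years ≈ 0.188 mm/yr.
Length of B = 0.188 × 7308 = 1373.9 mm.

1373.9 mm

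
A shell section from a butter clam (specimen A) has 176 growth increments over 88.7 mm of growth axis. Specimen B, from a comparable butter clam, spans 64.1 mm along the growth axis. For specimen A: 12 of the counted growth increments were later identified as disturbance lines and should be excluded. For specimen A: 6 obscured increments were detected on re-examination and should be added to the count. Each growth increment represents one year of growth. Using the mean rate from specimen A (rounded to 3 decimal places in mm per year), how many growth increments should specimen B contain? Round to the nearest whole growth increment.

Specimen A: correcting the raw count gives 176 − 12 + 6 = 170 true growth increments.
A: 88.7 mm over 170 years gives 88.7 / 170 ≈ 0.522 mm/year.
For B, 64.1 / 0.522 = 122.80 years ≈ 123 growth increments.

123 growth increments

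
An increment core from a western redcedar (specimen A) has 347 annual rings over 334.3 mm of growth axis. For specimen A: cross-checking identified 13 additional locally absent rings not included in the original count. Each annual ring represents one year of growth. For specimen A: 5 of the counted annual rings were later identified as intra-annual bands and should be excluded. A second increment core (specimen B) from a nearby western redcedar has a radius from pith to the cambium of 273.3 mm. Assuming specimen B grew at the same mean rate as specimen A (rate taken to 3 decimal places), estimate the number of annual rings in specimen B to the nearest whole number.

290 annual rings

Specimen A: true annual ring count = 347 − 5 + 13 = 355.
A: Mean rate = 334.3 mm / 355 years ≈ 0.942 mm/year.
B spans 273.3 / 0.942 = 290.13 years ≈ 290 annual rings.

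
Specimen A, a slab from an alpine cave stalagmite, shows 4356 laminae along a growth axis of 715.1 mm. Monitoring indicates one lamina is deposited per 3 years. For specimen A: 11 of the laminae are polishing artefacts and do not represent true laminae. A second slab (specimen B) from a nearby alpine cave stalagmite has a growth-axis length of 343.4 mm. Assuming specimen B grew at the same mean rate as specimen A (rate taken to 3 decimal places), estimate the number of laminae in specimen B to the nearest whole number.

2081 laminae

Specimen A: after corrections the count is 4356 − 11 = 4345 laminae.
Specimen A: at 3 years per lamina, 4345 × 3 = 13035 years.
A: 715.1 mm over 13035 years gives 715.1 / 13035 ≈ 0.055 mm/year.
For B, 343.4 / 0.055 = 6243.64 years; at 3 years per lamina that is 6243.64 / 3 ≈ 2081 laminae.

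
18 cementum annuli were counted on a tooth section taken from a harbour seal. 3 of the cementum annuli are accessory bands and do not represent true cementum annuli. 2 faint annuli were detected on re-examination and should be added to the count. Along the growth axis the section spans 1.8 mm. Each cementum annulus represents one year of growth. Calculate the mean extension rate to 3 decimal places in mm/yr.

0.106 mm/yr

Correcting the raw count gives 18 − 3 + 2 = 17 true cementum annuli.
Mean rate = 1.8 mm / 17 years ≈ 0.106 mm/yr.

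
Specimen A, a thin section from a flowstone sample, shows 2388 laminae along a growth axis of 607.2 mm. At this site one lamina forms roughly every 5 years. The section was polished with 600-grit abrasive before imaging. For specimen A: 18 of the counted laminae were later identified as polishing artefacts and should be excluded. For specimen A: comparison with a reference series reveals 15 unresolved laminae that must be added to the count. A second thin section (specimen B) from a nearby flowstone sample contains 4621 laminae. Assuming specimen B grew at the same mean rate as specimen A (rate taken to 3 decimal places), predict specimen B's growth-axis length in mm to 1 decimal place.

Specimen A: after corrections the count is 2388 − 18 + 15 = 2385 laminae.
Specimen A: at 5 years per lamina, 2385 × 5 = 11925 years.
A: 607.2 mm over 11925 years gives 607.2 / 11925 ≈ 0.051 mm/year.
Specimen B: 4621 laminae at 5 years each span 4621 × 5 = 23105 years. B's length ≈ 0.051 × 23105 = 1178.4 mm.

1178.4 mm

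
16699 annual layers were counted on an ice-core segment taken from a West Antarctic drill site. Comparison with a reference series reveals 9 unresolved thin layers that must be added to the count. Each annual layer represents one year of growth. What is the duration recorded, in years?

16708 years

True annual layer count = 16699 + 9 = 16708.
With a one-to-one annual layer periodicity this is 16708 years.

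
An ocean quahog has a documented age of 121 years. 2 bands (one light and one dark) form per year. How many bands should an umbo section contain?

Expected bands: 121 × 2 = 242.
So 242 bands should be present.

242 bands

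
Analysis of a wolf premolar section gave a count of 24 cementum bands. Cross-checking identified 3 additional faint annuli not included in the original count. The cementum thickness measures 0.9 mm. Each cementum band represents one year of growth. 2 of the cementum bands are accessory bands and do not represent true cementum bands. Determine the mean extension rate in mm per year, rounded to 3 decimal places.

0.036 mm per year

True cementum band count = 24 − 2 + 3 = 25.
0.9 mm over 25 years gives 0.9 / 25 ≈ 0.036 mm per year.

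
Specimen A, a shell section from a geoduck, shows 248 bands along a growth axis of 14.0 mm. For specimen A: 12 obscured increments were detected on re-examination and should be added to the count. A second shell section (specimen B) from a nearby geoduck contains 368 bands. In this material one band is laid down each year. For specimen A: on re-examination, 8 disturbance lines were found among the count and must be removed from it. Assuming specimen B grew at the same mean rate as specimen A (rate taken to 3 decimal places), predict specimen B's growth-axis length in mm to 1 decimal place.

Specimen A: correcting the raw count gives 248 − 8 + 12 = 252 true bands.
A: Mean rate = 14.0 mm / 252 years ≈ 0.056 mm/year.
B's length ≈ 0.056 × 368 = 20.6 mm.

20.6 mm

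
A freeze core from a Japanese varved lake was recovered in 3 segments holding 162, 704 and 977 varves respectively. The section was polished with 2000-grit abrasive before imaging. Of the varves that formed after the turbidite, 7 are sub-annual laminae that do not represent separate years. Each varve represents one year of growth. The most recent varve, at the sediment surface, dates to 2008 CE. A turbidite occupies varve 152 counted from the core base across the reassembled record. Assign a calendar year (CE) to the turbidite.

Total varves = 162 + 704 + 977 = 1843.
The turbidite sits at varve 152 from the core base, so 1843 − 152 = 1691 varves formed after it.
Removing the 7 false varves leaves 1691 − 7 = 1684 true varves beyond the turbidite.
2008 − 1684 = 324 CE.

324 CE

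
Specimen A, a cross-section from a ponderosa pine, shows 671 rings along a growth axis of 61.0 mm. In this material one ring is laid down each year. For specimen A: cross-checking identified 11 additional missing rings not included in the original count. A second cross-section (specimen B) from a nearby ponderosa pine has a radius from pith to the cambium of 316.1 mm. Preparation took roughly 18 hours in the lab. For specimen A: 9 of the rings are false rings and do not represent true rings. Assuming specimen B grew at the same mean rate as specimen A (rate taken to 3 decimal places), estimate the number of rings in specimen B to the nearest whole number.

Specimen A: correcting the raw count gives 671 − 9 + 11 = 673 true rings.
A: 61.0 mm over 673 years gives 61.0 / 673 ≈ 0.091 mm/year.
B spans 316.1 / 0.091 = 3473.63 years ≈ 3474 rings.

3474 rings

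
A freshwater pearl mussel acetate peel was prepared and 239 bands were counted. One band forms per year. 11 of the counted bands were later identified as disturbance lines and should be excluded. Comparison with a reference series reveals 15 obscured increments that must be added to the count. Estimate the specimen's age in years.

Adjusted count: 239 − 11 + 15 = 243 bands.
One band per year makes the duration 243 years.

243 years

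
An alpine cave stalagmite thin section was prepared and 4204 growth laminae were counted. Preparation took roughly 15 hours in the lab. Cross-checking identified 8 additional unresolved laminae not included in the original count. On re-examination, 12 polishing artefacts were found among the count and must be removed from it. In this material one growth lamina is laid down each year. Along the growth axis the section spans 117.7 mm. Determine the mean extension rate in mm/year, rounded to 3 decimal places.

0.028 mm/year

After corrections the count is 4204 − 12 + 8 = 4200 growth laminae.
Mean rate = 117.7 mm / 4200 years ≈ 0.028 mm/year.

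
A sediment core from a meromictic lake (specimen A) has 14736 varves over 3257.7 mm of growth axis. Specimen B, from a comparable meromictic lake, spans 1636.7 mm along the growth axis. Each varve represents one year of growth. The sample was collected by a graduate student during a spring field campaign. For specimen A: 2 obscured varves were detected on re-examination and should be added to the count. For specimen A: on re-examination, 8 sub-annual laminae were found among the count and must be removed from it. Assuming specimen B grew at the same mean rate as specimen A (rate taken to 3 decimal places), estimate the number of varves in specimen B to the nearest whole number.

Specimen A: true varve count = 14736 − 8 + 2 = 14730.
A: Extension rate ≈ 3257.7 / 14730 = 0.221 mm/yr.
Specimen B: 1636.7 mm / 0.221 mm per year = 7405.88 years ≈ 7406 varves.

7406 varves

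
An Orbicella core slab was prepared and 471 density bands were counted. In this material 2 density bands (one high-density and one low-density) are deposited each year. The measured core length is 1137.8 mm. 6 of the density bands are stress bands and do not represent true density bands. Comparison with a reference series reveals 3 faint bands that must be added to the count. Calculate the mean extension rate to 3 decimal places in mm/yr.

4.862 mm/yr

Adjusted count: 471 − 6 + 3 = 468 density bands.
Dividing by 2 density bands per year: 468 / 2 = 234 years.
1137.8 mm over 234 years gives 1137.8 / 234 ≈ 4.862 mm/yr.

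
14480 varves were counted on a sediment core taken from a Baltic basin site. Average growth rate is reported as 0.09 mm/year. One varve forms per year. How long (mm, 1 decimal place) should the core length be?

14480 years of growth are recorded.
14480 years at 0.09 mm/year gives 0.09 × 14480 = 1303.2 mm.

1303.2 mm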